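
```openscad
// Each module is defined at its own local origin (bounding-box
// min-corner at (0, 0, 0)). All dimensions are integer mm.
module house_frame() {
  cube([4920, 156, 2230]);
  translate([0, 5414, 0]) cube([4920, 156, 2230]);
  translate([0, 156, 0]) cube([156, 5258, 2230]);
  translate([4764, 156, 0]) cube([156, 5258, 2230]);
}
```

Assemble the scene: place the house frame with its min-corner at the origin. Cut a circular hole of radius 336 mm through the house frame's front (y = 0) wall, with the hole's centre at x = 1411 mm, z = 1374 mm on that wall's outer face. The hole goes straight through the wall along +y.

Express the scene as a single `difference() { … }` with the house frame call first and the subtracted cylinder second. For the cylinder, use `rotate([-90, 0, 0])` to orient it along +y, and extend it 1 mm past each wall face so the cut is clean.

difference() {
  house_frame();
  translate([1411, -1, 1374]) rotate([-90, 0, 0]) cylinder(h = 158, r = 336);
}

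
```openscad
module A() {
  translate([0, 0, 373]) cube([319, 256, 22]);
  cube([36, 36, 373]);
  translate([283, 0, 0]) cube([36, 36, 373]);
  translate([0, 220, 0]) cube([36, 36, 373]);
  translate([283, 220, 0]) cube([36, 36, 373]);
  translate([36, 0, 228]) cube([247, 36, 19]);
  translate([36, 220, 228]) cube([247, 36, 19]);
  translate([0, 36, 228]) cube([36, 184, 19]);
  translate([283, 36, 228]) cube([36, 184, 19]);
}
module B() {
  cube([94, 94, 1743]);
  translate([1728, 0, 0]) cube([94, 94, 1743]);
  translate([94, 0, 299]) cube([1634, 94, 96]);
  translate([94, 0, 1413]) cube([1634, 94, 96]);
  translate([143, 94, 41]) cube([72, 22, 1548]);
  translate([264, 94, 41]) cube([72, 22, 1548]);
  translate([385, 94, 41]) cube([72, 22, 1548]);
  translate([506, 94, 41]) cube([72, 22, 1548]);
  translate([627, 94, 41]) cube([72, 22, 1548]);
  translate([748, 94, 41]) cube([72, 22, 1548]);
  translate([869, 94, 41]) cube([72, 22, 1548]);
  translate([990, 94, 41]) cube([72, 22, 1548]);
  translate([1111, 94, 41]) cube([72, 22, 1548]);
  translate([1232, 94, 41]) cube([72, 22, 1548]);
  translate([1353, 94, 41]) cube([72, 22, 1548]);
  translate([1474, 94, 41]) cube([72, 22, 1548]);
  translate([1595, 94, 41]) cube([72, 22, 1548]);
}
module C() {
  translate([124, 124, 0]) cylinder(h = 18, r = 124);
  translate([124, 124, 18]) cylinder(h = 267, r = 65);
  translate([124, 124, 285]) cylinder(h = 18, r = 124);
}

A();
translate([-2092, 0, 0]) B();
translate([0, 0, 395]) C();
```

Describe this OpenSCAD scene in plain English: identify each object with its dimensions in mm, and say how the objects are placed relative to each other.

A is a four-legged stool. The seat is a 319×256×22 mm slab whose top surface is at z = 395 mm; four square legs, each 36×36 mm in cross-section, run from the floor (z = 0) to the underside of the seat, each flush with a corner of the seat. Four stretchers, 36 mm wide and 19 mm tall, connect adjacent legs with their undersides at z = 228 mm, each running between the inner faces of the legs it joins and aligned with the legs' outer faces on the other axis.

B is a fence section. Two 94×94 mm posts, 1743 mm tall, stand on the floor with a clear span of 1634 mm between their inner faces. Two horizontal rails of 94×96 mm section span the gap between the posts with their undersides at z = 299 mm and z = 1413 mm, flush with the posts' −y face. 13 pickets, each 72 mm wide, 22 mm thick and 1548 mm tall, are fixed to the +y face of the rails with their bottoms at z = 41 mm, evenly spaced across the span with equal gaps (rounded down to the nearest mm) at the −x end and between each pair — any rounding remainder accumulates at the +x end.

C is a spool: two coaxial disc flanges of radius 124 mm and thickness 18 mm, joined by a core cylinder of radius 65 mm and height 267 mm. The lower flange rests on z = 0 and the three cylinders share a vertical axis.

The fence section is on the floor beside the stool on its −x side. The spool is on top of the stool.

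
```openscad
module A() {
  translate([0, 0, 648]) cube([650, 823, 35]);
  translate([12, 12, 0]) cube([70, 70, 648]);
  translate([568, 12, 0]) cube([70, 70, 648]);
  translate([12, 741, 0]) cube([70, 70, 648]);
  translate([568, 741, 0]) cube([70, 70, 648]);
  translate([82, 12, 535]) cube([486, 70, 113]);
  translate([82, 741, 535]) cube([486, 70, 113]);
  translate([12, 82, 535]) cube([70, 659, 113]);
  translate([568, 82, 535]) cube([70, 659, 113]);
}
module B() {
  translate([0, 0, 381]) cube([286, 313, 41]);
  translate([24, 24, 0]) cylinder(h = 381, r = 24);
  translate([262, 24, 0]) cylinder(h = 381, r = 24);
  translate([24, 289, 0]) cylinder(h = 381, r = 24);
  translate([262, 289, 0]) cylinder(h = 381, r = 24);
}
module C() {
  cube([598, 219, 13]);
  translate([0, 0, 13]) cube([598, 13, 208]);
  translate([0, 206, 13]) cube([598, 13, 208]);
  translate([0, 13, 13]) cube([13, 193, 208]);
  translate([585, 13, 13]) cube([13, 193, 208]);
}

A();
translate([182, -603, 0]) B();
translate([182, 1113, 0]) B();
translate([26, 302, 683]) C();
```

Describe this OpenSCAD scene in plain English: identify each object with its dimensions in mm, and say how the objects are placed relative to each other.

A is a table with a 650×823 mm rectangular top, 35 mm thick, top surface at z = 683 mm, supported by four 70×70 mm square legs, each inset 12 mm from the nearest pair of top edges, running from the floor. Four apron rails, 70 mm thick and 113 mm tall, run between adjacent legs with their top edges flush with the underside of the top and their outer faces flush with the legs' outer faces.

B is a four-legged stool. The seat is a 286×313×41 mm slab whose top surface is at z = 422 mm; four round legs, each 48 mm in diameter, run from the floor (z = 0) to the underside of the seat, each leg's axis is inset half a diameter from the nearest pair of seat edges (so the leg's bounding box is flush with the corner).

C is an open storage box with external size 598×219×221 mm and wall thickness 13 mm (the base is also 13 mm thick). The base covers the whole footprint; the four walls stand on the base, with the y-facing walls full-width and the x-facing walls fitting between their inner faces.

Two stools sit around the table at the −y, +y sides. The open box is on top of the table, centred.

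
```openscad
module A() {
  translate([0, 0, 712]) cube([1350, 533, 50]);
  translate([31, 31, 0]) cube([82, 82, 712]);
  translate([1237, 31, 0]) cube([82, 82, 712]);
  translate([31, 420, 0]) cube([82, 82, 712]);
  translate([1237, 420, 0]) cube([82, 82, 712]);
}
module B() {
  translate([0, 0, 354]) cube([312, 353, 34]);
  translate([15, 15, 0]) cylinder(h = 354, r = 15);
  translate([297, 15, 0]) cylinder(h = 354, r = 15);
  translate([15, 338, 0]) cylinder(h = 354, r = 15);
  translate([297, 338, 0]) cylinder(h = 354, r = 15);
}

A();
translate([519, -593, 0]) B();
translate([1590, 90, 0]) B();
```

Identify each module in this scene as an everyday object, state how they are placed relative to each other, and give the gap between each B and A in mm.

Each stool's nearest face is 240 mm from the table's bounding box.

A is a table. B is a stool. Two stools sit around the table at the −y, +x sides. The gap between each stool and the table is 240 mm.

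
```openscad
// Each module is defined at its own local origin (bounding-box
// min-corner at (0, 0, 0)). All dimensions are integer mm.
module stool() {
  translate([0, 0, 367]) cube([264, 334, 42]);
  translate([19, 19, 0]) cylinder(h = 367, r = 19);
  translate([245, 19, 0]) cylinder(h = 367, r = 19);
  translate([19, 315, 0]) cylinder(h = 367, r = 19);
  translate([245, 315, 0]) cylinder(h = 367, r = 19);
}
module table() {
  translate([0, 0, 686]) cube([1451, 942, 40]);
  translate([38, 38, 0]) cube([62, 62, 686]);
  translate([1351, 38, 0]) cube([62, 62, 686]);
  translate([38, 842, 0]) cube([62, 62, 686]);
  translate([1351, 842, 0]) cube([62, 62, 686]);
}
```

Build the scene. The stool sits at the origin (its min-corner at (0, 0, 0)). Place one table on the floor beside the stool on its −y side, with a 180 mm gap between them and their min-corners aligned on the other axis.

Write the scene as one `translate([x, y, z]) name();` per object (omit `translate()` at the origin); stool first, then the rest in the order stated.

stool();
translate([0, -1122, 0]) table();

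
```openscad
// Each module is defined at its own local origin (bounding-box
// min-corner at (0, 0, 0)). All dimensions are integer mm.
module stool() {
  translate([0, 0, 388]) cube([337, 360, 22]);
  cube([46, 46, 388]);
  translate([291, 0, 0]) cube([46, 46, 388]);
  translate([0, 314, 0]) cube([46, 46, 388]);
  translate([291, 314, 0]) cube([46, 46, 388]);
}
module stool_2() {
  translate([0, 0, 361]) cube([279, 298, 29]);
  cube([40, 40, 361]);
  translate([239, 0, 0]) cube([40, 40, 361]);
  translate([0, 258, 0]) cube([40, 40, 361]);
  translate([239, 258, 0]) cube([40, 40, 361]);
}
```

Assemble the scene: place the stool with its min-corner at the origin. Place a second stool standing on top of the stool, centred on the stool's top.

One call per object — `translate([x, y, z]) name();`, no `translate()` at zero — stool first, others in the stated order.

stool();
translate([29, 31, 410]) stool_2();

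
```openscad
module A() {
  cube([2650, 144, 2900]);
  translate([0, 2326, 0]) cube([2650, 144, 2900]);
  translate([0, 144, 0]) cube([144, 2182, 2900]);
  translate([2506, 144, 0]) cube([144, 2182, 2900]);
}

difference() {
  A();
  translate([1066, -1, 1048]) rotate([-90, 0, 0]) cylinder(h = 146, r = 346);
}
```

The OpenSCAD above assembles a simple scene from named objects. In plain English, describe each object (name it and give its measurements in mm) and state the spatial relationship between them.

A is a box-shaped house frame (walls only): outside footprint 2650×2470 mm, wall height 2900 mm, wall thickness 144 mm. The two y-facing walls run the full x-width; the two x-facing walls fit between the inner faces of the y-facing walls.

The house frame has a circular hole of radius 346 mm through its front wall, centred at (x = 1066, z = 1048).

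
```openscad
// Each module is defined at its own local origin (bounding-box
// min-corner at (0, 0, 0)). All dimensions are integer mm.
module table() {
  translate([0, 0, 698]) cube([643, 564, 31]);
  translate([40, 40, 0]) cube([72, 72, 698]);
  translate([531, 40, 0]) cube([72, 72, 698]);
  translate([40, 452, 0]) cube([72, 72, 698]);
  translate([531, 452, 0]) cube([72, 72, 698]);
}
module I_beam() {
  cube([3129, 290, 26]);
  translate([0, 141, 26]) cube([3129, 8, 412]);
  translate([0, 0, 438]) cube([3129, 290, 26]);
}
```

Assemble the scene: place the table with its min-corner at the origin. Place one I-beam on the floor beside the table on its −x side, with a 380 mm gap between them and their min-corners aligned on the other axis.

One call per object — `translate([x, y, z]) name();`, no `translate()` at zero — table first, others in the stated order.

table();
translate([-3509, 0, 0]) I_beam();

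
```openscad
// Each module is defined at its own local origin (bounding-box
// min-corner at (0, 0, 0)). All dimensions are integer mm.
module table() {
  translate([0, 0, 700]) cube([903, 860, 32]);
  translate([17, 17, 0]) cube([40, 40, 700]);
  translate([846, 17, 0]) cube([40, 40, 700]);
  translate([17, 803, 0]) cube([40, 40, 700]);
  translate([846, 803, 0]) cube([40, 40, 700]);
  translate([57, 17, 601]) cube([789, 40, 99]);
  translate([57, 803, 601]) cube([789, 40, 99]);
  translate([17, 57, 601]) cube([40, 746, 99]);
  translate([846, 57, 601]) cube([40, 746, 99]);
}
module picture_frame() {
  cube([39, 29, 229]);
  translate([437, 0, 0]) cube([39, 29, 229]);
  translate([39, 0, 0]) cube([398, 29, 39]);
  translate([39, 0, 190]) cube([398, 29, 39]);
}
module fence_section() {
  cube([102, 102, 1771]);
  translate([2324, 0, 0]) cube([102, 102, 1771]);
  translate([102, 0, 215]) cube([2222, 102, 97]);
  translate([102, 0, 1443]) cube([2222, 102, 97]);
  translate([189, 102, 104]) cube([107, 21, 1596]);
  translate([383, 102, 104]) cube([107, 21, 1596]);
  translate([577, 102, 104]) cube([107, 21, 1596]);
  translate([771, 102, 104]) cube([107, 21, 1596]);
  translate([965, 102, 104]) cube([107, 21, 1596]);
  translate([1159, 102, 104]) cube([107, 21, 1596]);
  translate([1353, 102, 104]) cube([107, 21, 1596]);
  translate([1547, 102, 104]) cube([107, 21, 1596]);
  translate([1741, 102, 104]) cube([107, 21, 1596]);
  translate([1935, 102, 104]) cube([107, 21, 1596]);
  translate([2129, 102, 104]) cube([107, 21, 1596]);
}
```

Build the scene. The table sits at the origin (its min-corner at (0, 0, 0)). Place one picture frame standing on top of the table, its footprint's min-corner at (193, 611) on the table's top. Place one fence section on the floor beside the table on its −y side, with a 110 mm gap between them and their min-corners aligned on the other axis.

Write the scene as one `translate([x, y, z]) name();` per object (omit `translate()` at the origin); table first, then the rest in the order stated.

table();
translate([193, 611, 732]) picture_frame();
translate([0, -233, 0]) fence_section();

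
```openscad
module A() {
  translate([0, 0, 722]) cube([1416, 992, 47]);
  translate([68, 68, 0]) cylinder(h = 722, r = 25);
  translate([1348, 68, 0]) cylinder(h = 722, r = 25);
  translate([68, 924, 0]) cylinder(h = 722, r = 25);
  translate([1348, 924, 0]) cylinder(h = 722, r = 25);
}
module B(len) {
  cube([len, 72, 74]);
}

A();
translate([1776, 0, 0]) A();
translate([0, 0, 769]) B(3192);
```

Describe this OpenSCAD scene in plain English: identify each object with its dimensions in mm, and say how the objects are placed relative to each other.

A is a table with a 1416×992 mm rectangular top, 47 mm thick, top surface at z = 769 mm, supported by four round legs of 50 mm diameter, each leg's bounding box inset 43 mm from the nearest pair of top edges, running from the floor.

B is a rectangular beam 3192 mm long (x), 72 mm deep (y), 74 mm thick (z).

The beam spans the tops of two tables placed 360 mm apart, resting at z = 769 mm.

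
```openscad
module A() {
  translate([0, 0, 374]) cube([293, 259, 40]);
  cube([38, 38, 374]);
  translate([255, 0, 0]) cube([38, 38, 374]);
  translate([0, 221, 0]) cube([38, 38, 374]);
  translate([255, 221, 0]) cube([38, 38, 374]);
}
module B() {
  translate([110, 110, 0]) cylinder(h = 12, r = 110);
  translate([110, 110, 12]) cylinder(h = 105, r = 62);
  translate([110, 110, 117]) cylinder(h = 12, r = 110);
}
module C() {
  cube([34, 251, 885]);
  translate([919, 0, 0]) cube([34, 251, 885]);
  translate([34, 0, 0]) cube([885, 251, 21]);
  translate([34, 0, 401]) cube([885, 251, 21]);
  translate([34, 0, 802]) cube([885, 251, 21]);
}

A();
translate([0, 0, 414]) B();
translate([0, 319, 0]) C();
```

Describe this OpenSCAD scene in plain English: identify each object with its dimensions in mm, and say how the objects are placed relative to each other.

A is a four-legged stool. The seat is a 293×259×40 mm slab whose top surface is at z = 414 mm; four square legs, each 38×38 mm in cross-section, run from the floor (z = 0) to the underside of the seat, each flush with a corner of the seat.

B is a spool: two coaxial disc flanges of radius 110 mm and thickness 12 mm, joined by a core cylinder of radius 62 mm and height 105 mm. The lower flange rests on z = 0 and the three cylinders share a vertical axis.

C is an open bookshelf. Two side panels, each 34 mm thick, 251 mm deep and 885 mm tall, stand 953 mm apart (outside-to-outside). Between them sit 3 shelves, each 21 mm thick and 251 mm deep, spanning the full gap between the sides. The bottom shelf rests on the floor (its underside at z = 0) and the clear gap between one shelf's top and the next shelf's underside is 380 mm.

The spool is on top of the stool. The bookshelf is on the floor beside the stool on its +y side.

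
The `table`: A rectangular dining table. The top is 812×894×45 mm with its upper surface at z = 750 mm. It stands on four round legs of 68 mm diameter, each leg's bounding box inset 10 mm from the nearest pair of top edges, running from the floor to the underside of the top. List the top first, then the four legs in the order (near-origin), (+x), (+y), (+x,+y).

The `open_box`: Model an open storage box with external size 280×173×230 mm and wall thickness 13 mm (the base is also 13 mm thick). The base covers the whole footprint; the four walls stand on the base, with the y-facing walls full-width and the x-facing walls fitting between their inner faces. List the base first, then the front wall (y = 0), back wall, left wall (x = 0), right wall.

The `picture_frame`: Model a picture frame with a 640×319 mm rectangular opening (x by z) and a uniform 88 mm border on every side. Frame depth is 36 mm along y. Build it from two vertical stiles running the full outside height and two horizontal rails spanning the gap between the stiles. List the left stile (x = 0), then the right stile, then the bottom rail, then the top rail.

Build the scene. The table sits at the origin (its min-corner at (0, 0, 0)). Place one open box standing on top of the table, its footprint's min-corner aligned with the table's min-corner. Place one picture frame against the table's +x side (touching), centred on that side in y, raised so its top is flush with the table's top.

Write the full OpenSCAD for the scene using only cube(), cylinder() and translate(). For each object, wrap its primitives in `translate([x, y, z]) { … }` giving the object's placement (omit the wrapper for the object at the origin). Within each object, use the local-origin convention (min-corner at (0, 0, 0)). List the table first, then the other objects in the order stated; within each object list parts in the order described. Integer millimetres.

translate([0, 0, 705]) cube([812, 894, 45]);
translate([44, 44, 0]) cylinder(h = 705, r = 34);
translate([768, 44, 0]) cylinder(h = 705, r = 34);
translate([44, 850, 0]) cylinder(h = 705, r = 34);
translate([768, 850, 0]) cylinder(h = 705, r = 34);
translate([0, 0, 750]) {
  cube([280, 173, 13]);
  translate([0, 0, 13]) cube([280, 13, 217]);
  translate([0, 160, 13]) cube([280, 13, 217]);
  translate([0, 13, 13]) cube([13, 147, 217]);
  translate([267, 13, 13]) cube([13, 147, 217]);
}
translate([812, 429, 255]) {
  cube([88, 36, 495]);
  translate([728, 0, 0]) cube([88, 36, 495]);
  translate([88, 0, 0]) cube([640, 36, 88]);
  translate([88, 0, 407]) cube([640, 36, 88]);
}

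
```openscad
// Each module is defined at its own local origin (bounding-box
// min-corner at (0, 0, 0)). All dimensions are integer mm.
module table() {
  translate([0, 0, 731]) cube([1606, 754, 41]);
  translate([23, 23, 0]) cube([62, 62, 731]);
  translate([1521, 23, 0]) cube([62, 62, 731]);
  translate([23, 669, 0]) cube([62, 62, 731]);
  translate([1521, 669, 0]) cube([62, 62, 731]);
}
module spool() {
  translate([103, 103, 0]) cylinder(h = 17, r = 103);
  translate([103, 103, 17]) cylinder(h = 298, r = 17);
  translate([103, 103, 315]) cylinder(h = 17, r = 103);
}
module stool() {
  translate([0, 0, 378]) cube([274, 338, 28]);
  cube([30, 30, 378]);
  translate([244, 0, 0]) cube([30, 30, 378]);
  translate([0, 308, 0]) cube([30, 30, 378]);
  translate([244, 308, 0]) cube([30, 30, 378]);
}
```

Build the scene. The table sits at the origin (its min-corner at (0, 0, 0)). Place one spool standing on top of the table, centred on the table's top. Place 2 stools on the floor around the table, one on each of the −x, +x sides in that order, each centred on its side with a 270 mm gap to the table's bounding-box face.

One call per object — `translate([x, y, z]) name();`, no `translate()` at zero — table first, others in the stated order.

table();
translate([700, 274, 772]) spool();
translate([-544, 208, 0]) stool();
translate([1876, 208, 0]) stool();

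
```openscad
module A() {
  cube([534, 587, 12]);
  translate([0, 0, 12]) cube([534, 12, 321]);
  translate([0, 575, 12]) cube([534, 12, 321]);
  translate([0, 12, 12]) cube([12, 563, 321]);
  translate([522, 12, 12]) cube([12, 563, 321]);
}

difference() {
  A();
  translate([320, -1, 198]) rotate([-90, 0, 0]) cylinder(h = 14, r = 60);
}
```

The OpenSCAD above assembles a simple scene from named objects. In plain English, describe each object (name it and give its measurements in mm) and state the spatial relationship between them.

A is an open storage box with external size 534×587×333 mm and wall thickness 12 mm (the base is also 12 mm thick). The base covers the whole footprint; the four walls stand on the base, with the y-facing walls full-width and the x-facing walls fitting between their inner faces.

The open box has a circular hole of radius 60 mm through its front wall, centred at (x = 320, z = 198).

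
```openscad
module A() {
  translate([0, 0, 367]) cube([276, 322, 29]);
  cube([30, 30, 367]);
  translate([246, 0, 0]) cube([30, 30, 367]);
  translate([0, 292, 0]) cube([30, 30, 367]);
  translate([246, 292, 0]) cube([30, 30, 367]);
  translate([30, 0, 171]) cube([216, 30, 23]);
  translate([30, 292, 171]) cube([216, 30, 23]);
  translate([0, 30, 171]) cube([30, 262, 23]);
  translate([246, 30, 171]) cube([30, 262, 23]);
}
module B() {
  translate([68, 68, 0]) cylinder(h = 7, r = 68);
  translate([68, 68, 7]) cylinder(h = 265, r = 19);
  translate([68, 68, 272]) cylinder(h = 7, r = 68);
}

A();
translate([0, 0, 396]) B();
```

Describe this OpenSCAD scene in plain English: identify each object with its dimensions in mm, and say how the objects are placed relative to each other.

A is a four-legged stool. The seat is a 276×322×29 mm slab whose top surface is at z = 396 mm; four square legs, each 30×30 mm in cross-section, run from the floor (z = 0) to the underside of the seat, each flush with a corner of the seat. Four stretchers, 30 mm wide and 23 mm tall, connect adjacent legs with their undersides at z = 171 mm, each running between the inner faces of the legs it joins and aligned with the legs' outer faces on the other axis.

B is a spool: two coaxial disc flanges of radius 68 mm and thickness 7 mm, joined by a core cylinder of radius 19 mm and height 265 mm. The lower flange rests on z = 0 and the three cylinders share a vertical axis.

The spool is on top of the stool.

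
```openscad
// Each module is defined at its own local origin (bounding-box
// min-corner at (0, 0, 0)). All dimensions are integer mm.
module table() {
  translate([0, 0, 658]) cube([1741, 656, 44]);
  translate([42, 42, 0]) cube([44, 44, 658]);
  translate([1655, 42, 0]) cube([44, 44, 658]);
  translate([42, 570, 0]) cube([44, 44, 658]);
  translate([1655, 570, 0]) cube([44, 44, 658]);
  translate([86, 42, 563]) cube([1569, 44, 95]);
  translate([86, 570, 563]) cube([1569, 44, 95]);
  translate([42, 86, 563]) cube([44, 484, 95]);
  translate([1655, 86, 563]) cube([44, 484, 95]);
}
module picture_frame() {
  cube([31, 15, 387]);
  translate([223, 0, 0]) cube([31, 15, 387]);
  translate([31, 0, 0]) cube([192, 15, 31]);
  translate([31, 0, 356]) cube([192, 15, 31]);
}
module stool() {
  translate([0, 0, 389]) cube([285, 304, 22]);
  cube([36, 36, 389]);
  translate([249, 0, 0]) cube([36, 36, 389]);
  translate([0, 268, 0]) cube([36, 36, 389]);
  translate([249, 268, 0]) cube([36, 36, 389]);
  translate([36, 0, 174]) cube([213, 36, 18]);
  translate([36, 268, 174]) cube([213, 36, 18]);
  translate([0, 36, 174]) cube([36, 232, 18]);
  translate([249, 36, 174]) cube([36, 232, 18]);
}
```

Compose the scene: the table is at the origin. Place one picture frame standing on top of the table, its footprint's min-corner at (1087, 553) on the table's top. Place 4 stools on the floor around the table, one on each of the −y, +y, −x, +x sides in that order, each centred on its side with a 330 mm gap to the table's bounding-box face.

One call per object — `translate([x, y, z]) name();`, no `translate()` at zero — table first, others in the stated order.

table();
translate([1087, 553, 702]) picture_frame();
translate([728, -634, 0]) stool();
translate([728, 986, 0]) stool();
translate([-615, 176, 0]) stool();
translate([2071, 176, 0]) stool();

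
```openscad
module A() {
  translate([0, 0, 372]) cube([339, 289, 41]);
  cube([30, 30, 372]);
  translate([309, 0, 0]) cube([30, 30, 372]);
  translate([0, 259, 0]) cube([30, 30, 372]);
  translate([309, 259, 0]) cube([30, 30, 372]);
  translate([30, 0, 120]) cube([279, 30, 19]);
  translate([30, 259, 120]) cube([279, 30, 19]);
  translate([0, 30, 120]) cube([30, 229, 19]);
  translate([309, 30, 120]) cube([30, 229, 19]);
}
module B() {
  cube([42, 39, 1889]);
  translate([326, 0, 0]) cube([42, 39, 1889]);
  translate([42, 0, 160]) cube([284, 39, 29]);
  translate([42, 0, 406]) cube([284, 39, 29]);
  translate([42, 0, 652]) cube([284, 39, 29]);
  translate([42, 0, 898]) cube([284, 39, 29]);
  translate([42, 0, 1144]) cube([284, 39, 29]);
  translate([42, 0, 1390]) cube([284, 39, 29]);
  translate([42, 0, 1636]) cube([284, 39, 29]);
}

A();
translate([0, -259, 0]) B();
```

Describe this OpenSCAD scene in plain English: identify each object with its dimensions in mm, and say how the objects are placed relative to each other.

A is a simple wooden stool: a rectangular seat 339 mm (x) by 289 mm (y), 41 mm thick, top face at z = 413 mm, on four square legs, each 30×30 mm in cross-section. The legs rest on z = 0, each flush with a corner of the seat. Four stretchers, 30 mm wide and 19 mm tall, connect adjacent legs with their undersides at z = 120 mm, each running between the inner faces of the legs it joins and aligned with the legs' outer faces on the other axis.

B is a straight ladder. Two 42×39 mm vertical rails, 1889 mm tall, stand 368 mm apart (outside-to-outside) with their front faces coplanar on the −y side. 7 rungs, each 39 mm deep and 29 mm tall, span between the inner faces of the rails, front faces flush with the rails. The lowest rung's underside is at z = 160 mm and rungs are spaced 246 mm apart (underside to underside).

The ladder is on the floor beside the stool on its −y side.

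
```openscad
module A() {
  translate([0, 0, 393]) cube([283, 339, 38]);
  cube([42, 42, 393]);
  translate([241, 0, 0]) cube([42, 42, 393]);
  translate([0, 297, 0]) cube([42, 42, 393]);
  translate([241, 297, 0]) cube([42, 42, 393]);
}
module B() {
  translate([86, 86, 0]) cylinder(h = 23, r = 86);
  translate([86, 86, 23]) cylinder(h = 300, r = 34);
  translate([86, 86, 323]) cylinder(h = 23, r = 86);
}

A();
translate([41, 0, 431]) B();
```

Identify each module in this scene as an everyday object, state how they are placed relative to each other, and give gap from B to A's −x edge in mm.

A is a stool. B is a spool. The spool is on top of the stool. The gap from the spool to the stool's −x edge is 41 mm.

The spool's min-x is at 41; the stool's min-x is 0; gap = 41 mm.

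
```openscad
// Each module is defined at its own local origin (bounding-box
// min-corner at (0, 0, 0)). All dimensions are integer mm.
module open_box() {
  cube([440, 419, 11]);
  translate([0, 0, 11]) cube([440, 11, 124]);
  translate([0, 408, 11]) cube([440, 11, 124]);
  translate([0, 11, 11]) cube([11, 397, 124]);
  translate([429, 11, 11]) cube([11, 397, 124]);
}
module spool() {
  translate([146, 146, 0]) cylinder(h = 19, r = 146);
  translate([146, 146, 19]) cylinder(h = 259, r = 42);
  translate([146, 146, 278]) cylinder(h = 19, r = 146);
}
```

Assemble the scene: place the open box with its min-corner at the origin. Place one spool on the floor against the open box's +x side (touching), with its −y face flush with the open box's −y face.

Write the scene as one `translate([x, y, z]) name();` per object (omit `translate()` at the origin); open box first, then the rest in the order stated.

open_box();
translate([440, 0, 0]) spool();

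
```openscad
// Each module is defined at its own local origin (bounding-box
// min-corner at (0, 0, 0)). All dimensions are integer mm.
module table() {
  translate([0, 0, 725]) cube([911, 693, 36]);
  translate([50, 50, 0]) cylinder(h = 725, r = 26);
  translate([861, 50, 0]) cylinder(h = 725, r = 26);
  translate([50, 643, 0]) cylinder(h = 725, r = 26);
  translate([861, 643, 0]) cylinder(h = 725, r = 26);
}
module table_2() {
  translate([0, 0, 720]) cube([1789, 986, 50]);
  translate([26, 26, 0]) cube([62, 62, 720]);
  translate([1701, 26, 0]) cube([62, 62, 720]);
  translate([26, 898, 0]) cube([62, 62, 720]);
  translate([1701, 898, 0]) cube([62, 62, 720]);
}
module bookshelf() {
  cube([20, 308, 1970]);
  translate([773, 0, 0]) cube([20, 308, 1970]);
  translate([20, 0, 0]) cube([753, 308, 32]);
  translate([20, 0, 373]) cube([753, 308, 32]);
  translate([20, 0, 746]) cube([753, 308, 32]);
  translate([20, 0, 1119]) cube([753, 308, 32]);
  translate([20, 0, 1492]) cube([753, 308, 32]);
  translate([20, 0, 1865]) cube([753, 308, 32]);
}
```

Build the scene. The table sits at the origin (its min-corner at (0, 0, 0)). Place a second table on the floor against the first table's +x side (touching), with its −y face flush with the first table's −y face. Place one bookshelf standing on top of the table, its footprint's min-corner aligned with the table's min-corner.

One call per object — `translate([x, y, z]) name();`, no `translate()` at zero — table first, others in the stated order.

table();
translate([911, 0, 0]) table_2();
translate([0, 0, 761]) bookshelf();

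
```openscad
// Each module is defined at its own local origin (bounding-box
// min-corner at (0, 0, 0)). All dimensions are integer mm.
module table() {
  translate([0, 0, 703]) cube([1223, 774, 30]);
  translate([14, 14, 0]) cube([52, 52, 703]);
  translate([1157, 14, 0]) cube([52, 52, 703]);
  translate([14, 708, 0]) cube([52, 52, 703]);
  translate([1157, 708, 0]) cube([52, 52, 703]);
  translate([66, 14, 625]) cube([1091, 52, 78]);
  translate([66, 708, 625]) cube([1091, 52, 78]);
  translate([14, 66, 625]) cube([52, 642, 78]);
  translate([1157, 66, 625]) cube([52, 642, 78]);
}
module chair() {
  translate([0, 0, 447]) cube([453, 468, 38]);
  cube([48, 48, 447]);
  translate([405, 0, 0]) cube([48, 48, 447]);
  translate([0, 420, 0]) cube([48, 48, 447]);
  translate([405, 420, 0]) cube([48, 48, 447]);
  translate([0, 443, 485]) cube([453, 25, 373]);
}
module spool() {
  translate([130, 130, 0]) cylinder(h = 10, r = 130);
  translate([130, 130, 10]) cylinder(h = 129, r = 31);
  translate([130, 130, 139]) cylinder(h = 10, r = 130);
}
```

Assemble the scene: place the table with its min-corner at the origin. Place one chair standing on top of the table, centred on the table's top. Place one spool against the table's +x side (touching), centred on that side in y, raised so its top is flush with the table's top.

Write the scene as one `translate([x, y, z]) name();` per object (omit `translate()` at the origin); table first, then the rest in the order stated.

table();
translate([385, 153, 733]) chair();
translate([1223, 257, 584]) spool();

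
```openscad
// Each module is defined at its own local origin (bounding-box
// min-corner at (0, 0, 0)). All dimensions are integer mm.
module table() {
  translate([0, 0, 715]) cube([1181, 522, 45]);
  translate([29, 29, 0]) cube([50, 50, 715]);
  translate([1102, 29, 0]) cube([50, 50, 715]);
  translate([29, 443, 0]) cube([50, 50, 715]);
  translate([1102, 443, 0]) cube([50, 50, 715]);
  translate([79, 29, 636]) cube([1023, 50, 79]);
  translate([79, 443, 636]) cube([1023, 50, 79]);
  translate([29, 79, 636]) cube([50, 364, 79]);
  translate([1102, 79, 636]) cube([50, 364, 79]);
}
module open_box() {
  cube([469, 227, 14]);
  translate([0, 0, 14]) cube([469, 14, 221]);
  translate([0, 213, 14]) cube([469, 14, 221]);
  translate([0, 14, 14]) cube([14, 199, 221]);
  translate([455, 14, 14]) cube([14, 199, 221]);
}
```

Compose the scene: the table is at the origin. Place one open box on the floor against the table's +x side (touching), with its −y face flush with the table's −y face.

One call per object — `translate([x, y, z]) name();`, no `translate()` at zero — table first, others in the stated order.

table();
translate([1181, 0, 0]) open_box();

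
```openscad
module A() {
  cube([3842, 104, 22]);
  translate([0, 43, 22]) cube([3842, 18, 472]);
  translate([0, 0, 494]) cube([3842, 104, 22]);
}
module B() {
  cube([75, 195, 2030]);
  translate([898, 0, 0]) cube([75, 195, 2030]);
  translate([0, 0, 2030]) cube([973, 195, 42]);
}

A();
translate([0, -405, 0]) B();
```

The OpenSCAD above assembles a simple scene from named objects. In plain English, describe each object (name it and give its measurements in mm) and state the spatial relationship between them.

A is an I-beam lying along x, 3842 mm long. Overall section height 516 mm. Two flanges 104 mm wide (y) and 22 mm thick, one on the floor and one at the top; a web 18 mm thick runs between them, centred on the flange width.

B is a rectangular door frame: two vertical jambs of 75×195 mm section, 2030 mm tall, with a clear opening 823 mm wide between their inner faces. A header 42 mm tall and 195 mm deep lies on top of the jambs and spans the full outside width.

The door frame is on the floor beside the I-beam on its −y side.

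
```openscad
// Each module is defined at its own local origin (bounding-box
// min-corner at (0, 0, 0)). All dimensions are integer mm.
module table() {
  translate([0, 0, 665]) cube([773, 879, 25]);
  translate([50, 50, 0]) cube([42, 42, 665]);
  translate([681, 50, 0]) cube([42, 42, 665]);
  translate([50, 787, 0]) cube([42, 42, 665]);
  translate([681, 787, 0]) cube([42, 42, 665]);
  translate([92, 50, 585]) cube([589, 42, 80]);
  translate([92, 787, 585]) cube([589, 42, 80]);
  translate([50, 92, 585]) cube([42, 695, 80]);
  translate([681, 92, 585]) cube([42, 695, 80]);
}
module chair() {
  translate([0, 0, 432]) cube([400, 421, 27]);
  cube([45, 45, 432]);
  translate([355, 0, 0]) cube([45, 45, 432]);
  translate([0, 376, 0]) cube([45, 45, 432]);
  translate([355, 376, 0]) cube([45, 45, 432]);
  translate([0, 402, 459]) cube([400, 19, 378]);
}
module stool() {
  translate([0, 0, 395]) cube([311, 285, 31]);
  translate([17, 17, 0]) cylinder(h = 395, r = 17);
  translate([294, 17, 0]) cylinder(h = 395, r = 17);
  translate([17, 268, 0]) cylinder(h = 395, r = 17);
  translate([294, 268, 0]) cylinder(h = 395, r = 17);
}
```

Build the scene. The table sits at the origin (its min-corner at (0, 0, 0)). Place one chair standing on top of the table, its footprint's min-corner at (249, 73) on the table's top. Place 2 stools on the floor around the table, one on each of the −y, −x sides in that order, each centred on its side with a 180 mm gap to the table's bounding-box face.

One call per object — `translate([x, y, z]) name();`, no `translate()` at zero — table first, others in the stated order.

table();
translate([249, 73, 690]) chair();
translate([231, -465, 0]) stool();
translate([-491, 297, 0]) stool();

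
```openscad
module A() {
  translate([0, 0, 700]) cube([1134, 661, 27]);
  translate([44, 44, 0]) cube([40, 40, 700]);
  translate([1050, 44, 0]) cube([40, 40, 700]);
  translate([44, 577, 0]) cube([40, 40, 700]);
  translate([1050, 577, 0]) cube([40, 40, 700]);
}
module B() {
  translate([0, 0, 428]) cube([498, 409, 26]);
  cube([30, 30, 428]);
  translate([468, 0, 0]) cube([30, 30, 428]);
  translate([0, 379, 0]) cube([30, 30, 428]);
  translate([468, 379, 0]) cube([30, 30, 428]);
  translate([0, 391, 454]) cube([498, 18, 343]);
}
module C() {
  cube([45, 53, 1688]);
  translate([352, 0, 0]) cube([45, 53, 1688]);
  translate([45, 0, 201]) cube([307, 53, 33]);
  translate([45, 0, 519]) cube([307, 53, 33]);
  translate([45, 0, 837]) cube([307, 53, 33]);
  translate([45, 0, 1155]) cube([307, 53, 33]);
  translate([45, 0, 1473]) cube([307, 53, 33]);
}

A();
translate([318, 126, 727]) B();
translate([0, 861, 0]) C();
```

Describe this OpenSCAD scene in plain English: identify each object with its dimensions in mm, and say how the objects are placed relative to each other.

A is a table: top 1134 mm (x) × 661 mm (y), 27 mm thick, upper face at z = 727 mm, on four 40×40 mm square legs, each inset 44 mm from the nearest pair of top edges, running from z = 0 to the bottom of the top.

B is a chair: 498×409 mm seat, 26 mm thick, top at z = 454 mm, on four 30 mm square corner legs flush with the seat edges. A 18 mm thick backrest slab spans the full seat width, extending 343 mm above the seat top, its back face flush with the seat's +y edge.

C is a wooden ladder with two side rails of 45×53 mm section and 1688 mm height, set 397 mm apart overall. Between them run 5 rectangular rungs (53 mm deep, 33 mm thick), front faces flush with the rails' −y face. The bottom of the first rung is 201 mm above the floor and each subsequent rung is 318 mm higher than the one below.

The chair is on top of the table, centred. The ladder is on the floor beside the table on its +y side.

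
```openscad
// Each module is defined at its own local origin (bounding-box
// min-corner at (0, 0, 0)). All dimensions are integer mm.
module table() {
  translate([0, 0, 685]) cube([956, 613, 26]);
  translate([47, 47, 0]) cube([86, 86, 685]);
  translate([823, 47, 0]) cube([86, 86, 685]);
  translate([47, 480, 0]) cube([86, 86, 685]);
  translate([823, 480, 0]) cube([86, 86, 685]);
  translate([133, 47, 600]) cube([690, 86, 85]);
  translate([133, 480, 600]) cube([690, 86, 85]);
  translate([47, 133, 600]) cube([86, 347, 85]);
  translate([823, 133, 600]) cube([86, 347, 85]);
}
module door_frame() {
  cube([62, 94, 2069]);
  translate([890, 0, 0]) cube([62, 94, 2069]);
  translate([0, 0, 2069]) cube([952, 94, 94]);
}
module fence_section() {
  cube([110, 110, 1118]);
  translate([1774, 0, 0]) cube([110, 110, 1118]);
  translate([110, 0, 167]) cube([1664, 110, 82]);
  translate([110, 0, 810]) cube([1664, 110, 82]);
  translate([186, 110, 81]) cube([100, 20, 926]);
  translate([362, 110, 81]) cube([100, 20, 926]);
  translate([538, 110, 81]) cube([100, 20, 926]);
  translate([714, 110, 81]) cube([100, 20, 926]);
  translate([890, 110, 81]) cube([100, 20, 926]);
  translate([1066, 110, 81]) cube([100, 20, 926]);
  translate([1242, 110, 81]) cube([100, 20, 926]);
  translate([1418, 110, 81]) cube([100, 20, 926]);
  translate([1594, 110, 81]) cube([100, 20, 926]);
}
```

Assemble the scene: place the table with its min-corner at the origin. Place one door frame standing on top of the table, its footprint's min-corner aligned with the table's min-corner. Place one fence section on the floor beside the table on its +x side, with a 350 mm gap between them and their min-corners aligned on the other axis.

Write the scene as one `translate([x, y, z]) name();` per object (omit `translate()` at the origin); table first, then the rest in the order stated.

table();
translate([0, 0, 711]) door_frame();
translate([1306, 0, 0]) fence_section();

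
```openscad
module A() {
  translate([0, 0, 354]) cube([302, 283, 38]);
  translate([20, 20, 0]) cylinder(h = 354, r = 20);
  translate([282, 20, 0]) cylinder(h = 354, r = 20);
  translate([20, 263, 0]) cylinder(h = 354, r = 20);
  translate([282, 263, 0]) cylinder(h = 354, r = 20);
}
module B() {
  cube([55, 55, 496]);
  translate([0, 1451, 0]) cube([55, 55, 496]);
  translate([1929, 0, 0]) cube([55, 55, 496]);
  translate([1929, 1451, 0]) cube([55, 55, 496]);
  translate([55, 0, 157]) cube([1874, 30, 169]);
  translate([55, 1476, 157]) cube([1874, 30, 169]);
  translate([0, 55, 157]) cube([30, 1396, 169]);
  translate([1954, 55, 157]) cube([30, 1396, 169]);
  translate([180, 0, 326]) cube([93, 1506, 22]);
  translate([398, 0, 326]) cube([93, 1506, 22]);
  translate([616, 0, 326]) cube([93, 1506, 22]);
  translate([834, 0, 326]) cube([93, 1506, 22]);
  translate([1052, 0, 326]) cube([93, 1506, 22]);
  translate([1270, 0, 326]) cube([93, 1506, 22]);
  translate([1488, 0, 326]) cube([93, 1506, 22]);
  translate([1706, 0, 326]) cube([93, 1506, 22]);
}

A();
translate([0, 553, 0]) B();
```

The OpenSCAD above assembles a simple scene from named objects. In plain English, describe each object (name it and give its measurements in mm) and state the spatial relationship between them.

A is a simple wooden stool: a rectangular seat 302 mm (x) by 283 mm (y), 38 mm thick, top face at z = 392 mm, on four round legs, each 40 mm in diameter. The legs rest on z = 0, each leg's axis is inset half a diameter from the nearest pair of seat edges (so the leg's bounding box is flush with the corner).

B is a bed frame 1984 mm long (x) by 1506 mm wide (y). Four 55×55 mm corner posts, 496 mm tall, at the corners of the footprint. Four rails of 30 mm thickness and 169 mm height run between adjacent posts with their undersides at z = 157 mm, their outer faces flush with the outside of the frame (the two x-running rails run between the posts' inner faces; the two y-running rails run between the posts' inner faces). 8 slats, each 93 mm wide (x) and 22 mm thick, lie across the top of the two x-running rails, running the full 1506 mm width of the frame in y; the slats are evenly spaced along x between the inner faces of the end posts with equal gaps (rounded down to the nearest mm) at the −x end and between each pair — any rounding remainder accumulates at the +x end.

The bed frame is on the floor beside the stool on its +y side.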